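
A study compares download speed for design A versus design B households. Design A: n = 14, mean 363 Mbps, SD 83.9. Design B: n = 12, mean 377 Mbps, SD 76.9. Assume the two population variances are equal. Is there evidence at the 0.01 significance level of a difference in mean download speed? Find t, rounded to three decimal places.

Let group 1 = design A, group 2 = design B. H0: μ_1 = μ_2; H1: μ_1 ≠ μ_2 (two-sample pooled-variance t-test, two-sided).
s_p² = [(14−1)·83.9² + (12−1)·76.9²]/(14+12−2) = 6523.31
t = (363 − 377)/√[6523.31·(1/14 + 1/12)] = -0.441
df = n₁ + n₂ − 2 = 24
Two-sided p-value ≈ 0.663
Since p ≈ 0.663 > α = 0.01, fail to reject H0; the data do not provide sufficient evidence against H0.

-0.441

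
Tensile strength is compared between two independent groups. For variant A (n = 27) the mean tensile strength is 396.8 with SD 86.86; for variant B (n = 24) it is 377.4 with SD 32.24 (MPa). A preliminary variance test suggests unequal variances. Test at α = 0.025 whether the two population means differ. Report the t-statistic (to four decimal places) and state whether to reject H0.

Let group 1 = variant A, group 2 = variant B. H0: μ_1 = μ_2; H1: μ_1 ≠ μ_2 (Welch's two-sample t-test, two-sided).
t = (x̄_1 − x̄_2)/√(s_1²/n_1 + s_2²/n_2) = (396.8 − 377.4)/√(86.86²/27 + 32.24²/24) = 1.0799
Welch–Satterthwaite df ≈ 33.77
Two-sided p-value ≈ 0.2878
Since p ≈ 0.2878 > α = 0.025, fail to reject H0; the data do not provide sufficient evidence against H0.

t = 1.0799; fail to reject H0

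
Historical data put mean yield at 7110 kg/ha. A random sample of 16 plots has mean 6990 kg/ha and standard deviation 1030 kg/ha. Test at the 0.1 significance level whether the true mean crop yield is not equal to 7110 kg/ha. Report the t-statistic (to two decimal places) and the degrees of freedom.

t = -0.47, df = 15

H0: μ = 7110; H1: μ ≠ 7110 (one-sample t-test, two-sided).
t = (x̄ − μ₀)/(s/√n) = (6990 − 7110)/(1030/√16) = -0.47
df = n − 1 = 15
Two-sided p-value ≈ 0.648
Since p ≈ 0.648 > α = 0.1, fail to reject H0; the data do not provide sufficient evidence against H0.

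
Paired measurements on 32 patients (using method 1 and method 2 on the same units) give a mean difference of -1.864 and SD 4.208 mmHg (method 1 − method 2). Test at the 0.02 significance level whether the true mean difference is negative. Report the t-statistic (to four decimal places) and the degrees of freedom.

t = -2.5058, df = 31

H0: μ_d = 0; H1: μ_d < 0 (paired t-test on the differences, left-tailed).
t = d̄/(s_d/√n) = -1.864/(4.208/√32) = -2.5058
df = n − 1 = 31
p-value = P(T ≤ -2.5058) ≈ 0.009
Since p ≈ 0.009 < α = 0.02, reject H0; the evidence is statistically significant.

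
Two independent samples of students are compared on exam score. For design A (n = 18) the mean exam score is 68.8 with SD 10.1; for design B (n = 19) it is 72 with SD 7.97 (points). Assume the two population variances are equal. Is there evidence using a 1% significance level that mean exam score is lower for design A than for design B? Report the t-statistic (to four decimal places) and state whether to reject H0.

Let group 1 = design A, group 2 = design B. H0: μ_1 = μ_2; H1: μ_1 < μ_2 (two-sample pooled-variance t-test, left-tailed).
s_p² = [(18−1)·10.1² + (19−1)·7.97²]/(18+19−2) = 82.2156
t = (68.8 − 72)/√[82.2156·(1/18 + 1/19)] = -1.0730
df = n₁ + n₂ − 2 = 35
p-value = P(T ≤ -1.0730) ≈ 0.145
Since p ≈ 0.145 > α = 0.01, fail to reject H0; the data do not provide sufficient evidence against H0.

t = -1.0730; fail to reject H0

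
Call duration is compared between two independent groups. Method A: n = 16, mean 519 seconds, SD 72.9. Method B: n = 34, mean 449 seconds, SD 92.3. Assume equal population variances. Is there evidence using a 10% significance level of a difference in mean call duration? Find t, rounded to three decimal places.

Let group 1 = method A, group 2 = method B. H0: μ_1 = μ_2; H1: μ_1 ≠ μ_2 (two-sample pooled-variance t-test, two-sided).
s_p² = [(16−1)·72.9² + (34−1)·92.3²]/(16+34−2) = 7517.76
t = (519 − 449)/√[7517.76·(1/16 + 1/34)] = 2.663
df = n₁ + n₂ − 2 = 48
Two-sided p-value ≈ 0.011
Since p ≈ 0.011 < α = 0.1, reject H0; the evidence is statistically significant.

2.663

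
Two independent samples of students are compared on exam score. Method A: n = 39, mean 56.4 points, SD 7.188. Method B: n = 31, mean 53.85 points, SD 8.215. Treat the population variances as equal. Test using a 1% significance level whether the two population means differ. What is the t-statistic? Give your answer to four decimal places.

1.3838

Let group 1 = method A, group 2 = method B. H0: μ_1 = μ_2; H1: μ_1 ≠ μ_2 (two-sample pooled-variance t-test, two-sided).
s_p² = [(39−1)·7.188² + (31−1)·8.215²]/(39+31−2) = 58.6463
t = (56.4 − 53.85)/√[58.6463·(1/39 + 1/31)] = 1.3838
df = n₁ + n₂ − 2 = 68
Two-sided p-value ≈ 0.171
Since p ≈ 0.171 > α = 0.01, fail to reject H0; the evidence is not statistically significant.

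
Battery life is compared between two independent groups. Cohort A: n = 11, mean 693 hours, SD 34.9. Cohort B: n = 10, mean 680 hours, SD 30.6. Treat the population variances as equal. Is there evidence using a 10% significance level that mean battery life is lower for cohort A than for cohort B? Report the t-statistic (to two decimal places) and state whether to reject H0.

t = 0.90; fail to reject H0

Let group 1 = cohort A, group 2 = cohort B. H0: μ_1 = μ_2; H1: μ_1 < μ_2 (two-sample pooled-variance t-test, left-tailed).
s_p² = [(11−1)·34.9² + (10−1)·30.6²]/(11+10−2) = 1084.6
t = (693 − 680)/√[1084.6·(1/11 + 1/10)] = 0.90
df = n₁ + n₂ − 2 = 19
p-value = P(T ≤ 0.90) ≈ 0.811
Since p ≈ 0.811 > α = 0.1, fail to reject H0; the data do not provide sufficient evidence against H0.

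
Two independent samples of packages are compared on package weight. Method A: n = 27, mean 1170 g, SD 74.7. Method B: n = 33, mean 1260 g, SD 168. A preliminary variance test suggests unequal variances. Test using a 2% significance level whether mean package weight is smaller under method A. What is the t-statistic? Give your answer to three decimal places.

Let group 1 = method A, group 2 = method B. H0: μ_1 = μ_2; H1: μ_1 < μ_2 (Welch's two-sample t-test, left-tailed).
t = (x̄_1 − x̄_2)/√(s_1²/n_1 + s_2²/n_2) = (1170 − 1260)/√(74.7²/27 + 168²/33) = -2.762
Welch–Satterthwaite df ≈ 46.03
p-value = P(T ≤ -2.762) ≈ 0.004
Since p ≈ 0.004 < α = 0.02, reject H0; the data support H1.

-2.762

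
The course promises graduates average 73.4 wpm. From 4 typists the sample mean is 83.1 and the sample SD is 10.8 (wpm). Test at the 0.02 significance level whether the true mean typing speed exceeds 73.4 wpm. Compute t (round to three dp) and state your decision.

t = 1.796; fail to reject H0

H0: μ = 73.4; H1: μ > 73.4 (one-sample t-test, right-tailed).
t = (x̄ − μ₀)/(s/√n) = (83.1 − 73.4)/(10.8/√4) = 1.796
df = n − 1 = 3
p-value = P(T ≥ 1.796) ≈ 0.0852
Since p ≈ 0.0852 > α = 0.02, fail to reject H0; the evidence is not statistically significant.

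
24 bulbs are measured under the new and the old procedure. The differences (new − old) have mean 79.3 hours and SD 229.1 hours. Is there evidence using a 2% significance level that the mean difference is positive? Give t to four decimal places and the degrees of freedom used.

t = 1.6957, df = 23

H0: μ_d = 0; H1: μ_d > 0 (paired t-test on the differences, right-tailed).
t = d̄/(s_d/√n) = 79.3/(229.1/√24) = 1.6957
df = n − 1 = 23
p-value = P(T ≥ 1.6957) ≈ 0.052
Since p ≈ 0.052 > α = 0.02, fail to reject H0; the evidence is not statistically significant.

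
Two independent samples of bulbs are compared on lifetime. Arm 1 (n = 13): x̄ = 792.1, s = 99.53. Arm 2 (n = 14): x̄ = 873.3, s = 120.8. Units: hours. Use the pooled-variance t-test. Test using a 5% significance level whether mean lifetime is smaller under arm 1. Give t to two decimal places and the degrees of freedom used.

t = -1.90, df = 25

Let group 1 = arm 1, group 2 = arm 2. H0: μ_1 = μ_2; H1: μ_1 < μ_2 (two-sample pooled-variance t-test, left-tailed).
s_p² = [(13−1)·99.53² + (14−1)·120.8²]/(13+14−2) = 12343.2
t = (792.1 − 873.3)/√[12343.2·(1/13 + 1/14)] = -1.90
df = n₁ + n₂ − 2 = 25
p-value = P(T ≤ -1.90) ≈ 0.0347
Since p ≈ 0.0347 < α = 0.05, reject H0; the data support H1.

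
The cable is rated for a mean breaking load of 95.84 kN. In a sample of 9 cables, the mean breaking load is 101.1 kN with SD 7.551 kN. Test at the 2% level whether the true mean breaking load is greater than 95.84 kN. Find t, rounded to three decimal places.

2.090

H0: μ = 95.84; H1: μ > 95.84 (one-sample t-test, right-tailed).
t = (x̄ − μ₀)/(s/√n) = (101.1 − 95.84)/(7.551/√9) = 2.090
df = n − 1 = 8
p-value = P(T ≥ 2.090) ≈ 0.0350
Since p ≈ 0.0350 > α = 0.02, fail to reject H0; the evidence is not statistically significant.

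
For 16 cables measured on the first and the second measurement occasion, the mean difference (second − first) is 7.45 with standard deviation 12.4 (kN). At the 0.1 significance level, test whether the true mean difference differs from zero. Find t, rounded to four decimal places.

2.4032

H0: μ_d = 0; H1: μ_d ≠ 0 (paired t-test on the differences, two-sided).
t = d̄/(s_d/√n) = 7.45/(12.4/√16) = 2.4032
df = n − 1 = 15
Two-sided p-value ≈ 0.030
Since p ≈ 0.030 < α = 0.1, reject H0; the evidence is statistically significant.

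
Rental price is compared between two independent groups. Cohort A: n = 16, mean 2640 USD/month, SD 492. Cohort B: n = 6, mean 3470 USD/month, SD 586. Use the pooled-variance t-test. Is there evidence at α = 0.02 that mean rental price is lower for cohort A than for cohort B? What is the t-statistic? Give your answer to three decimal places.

Let group 1 = cohort A, group 2 = cohort B. H0: μ_1 = μ_2; H1: μ_1 < μ_2 (two-sample pooled-variance t-test, left-tailed).
s_p² = [(16−1)·492² + (6−1)·586²]/(16+6−2) = 267397
t = (2640 − 3470)/√[267397·(1/16 + 1/6)] = -3.353
df = n₁ + n₂ − 2 = 20
p-value = P(T ≤ -3.353) ≈ 0.0016
Since p ≈ 0.0016 < α = 0.02, reject H0; the data support H1.

-3.353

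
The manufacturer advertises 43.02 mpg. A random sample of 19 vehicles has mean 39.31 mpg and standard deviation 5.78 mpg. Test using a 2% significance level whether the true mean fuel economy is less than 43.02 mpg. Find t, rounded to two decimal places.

H0: μ = 43.02; H1: μ < 43.02 (one-sample t-test, left-tailed).
t = (x̄ − μ₀)/(s/√n) = (39.31 − 43.02)/(5.78/√19) = -2.80
df = n − 1 = 18
p-value = P(T ≤ -2.80) ≈ 0.0059
Since p ≈ 0.0059 < α = 0.02, reject H0; the evidence is statistically significant.

-2.80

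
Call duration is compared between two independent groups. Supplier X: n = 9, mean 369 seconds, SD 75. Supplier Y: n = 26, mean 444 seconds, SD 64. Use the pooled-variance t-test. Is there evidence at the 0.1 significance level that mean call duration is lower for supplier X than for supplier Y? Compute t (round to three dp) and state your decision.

t = -2.902; reject H0

Let group 1 = supplier X, group 2 = supplier Y. H0: μ_1 = μ_2; H1: μ_1 < μ_2 (two-sample pooled-variance t-test, left-tailed).
s_p² = [(9−1)·75² + (26−1)·64²]/(9+26−2) = 4466.67
t = (369 − 444)/√[4466.67·(1/9 + 1/26)] = -2.902
df = n₁ + n₂ − 2 = 33
p-value = P(T ≤ -2.902) ≈ 0.0033
Since p ≈ 0.0033 < α = 0.1, reject H0; the data support H1.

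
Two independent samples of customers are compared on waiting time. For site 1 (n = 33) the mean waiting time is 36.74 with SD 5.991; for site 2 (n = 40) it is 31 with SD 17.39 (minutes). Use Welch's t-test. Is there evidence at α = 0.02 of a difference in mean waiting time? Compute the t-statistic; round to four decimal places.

1.9519

Let group 1 = site 1, group 2 = site 2. H0: μ_1 = μ_2; H1: μ_1 ≠ μ_2 (Welch's two-sample t-test, two-sided).
t = (x̄_1 − x̄_2)/√(s_1²/n_1 + s_2²/n_2) = (36.74 − 31)/√(5.991²/33 + 17.39²/40) = 1.9519
Welch–Satterthwaite df ≈ 49.77
Two-sided p-value ≈ 0.0566
Since p ≈ 0.0566 > α = 0.02, fail to reject H0; the data do not provide sufficient evidence against H0.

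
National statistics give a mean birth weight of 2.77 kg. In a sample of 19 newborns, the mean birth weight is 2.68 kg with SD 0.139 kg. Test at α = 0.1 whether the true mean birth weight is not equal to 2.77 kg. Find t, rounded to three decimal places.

-2.822

H0: μ = 2.77; H1: μ ≠ 2.77 (one-sample t-test, two-sided).
t = (x̄ − μ₀)/(s/√n) = (2.68 − 2.77)/(0.139/√19) = -2.822
df = n − 1 = 18
Two-sided p-value ≈ 0.0113
Since p ≈ 0.0113 < α = 0.1, reject H0; the data support H1.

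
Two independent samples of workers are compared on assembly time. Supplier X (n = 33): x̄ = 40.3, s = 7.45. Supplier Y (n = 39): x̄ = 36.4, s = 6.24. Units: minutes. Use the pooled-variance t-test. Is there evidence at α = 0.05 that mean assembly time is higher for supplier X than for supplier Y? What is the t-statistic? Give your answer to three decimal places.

2.418

Let group 1 = supplier X, group 2 = supplier Y. H0: μ_1 = μ_2; H1: μ_1 > μ_2 (two-sample pooled-variance t-test, right-tailed).
s_p² = [(33−1)·7.45² + (39−1)·6.24²]/(33+39−2) = 46.5101
t = (40.3 − 36.4)/√[46.5101·(1/33 + 1/39)] = 2.418
df = n₁ + n₂ − 2 = 70
p-value = P(T ≥ 2.418) ≈ 0.0091
Since p ≈ 0.0091 < α = 0.05, reject H0; the data support H1.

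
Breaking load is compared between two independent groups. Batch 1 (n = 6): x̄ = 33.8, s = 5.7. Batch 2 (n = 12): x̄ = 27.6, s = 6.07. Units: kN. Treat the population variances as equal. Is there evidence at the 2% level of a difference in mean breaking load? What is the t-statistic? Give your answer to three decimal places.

Let group 1 = batch 1, group 2 = batch 2. H0: μ_1 = μ_2; H1: μ_1 ≠ μ_2 (two-sample pooled-variance t-test, two-sided).
s_p² = [(6−1)·5.7² + (12−1)·6.07²]/(6+12−2) = 35.484
t = (33.8 − 27.6)/√[35.484·(1/6 + 1/12)] = 2.082
df = n₁ + n₂ − 2 = 16
Two-sided p-value ≈ 0.054
Since p ≈ 0.054 > α = 0.02, fail to reject H0; the evidence is not statistically significant.

2.082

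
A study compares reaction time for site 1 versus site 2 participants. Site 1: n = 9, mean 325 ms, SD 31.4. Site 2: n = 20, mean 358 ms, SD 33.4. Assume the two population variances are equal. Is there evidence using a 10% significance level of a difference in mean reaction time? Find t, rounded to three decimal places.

Let group 1 = site 1, group 2 = site 2. H0: μ_1 = μ_2; H1: μ_1 ≠ μ_2 (two-sample pooled-variance t-test, two-sided).
s_p² = [(9−1)·31.4² + (20−1)·33.4²]/(9+20−2) = 1077.16
t = (325 − 358)/√[1077.16·(1/9 + 1/20)] = -2.505
df = n₁ + n₂ − 2 = 27
Two-sided p-value ≈ 0.0186
Since p ≈ 0.0186 < α = 0.1, reject H0; the data support H1.

-2.505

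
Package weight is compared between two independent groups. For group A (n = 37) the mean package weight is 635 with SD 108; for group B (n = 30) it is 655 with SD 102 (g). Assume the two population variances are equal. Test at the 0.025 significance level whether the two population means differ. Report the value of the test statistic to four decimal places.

-0.7726

Let group 1 = group A, group 2 = group B. H0: μ_1 = μ_2; H1: μ_1 ≠ μ_2 (two-sample pooled-variance t-test, two-sided).
s_p² = [(37−1)·108² + (30−1)·102²]/(37+30−2) = 11101.8
t = (635 − 655)/√[11101.8·(1/37 + 1/30)] = -0.7726
df = n₁ + n₂ − 2 = 65
Two-sided p-value ≈ 0.4426
Since p ≈ 0.4426 > α = 0.025, fail to reject H0; the evidence is not statistically significant.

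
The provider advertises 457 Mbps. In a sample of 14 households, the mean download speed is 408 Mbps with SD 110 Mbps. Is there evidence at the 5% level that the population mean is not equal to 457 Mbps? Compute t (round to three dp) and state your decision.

t = -1.667; fail to reject H0

H0: μ = 457; H1: μ ≠ 457 (one-sample t-test, two-sided).
t = (x̄ − μ₀)/(s/√n) = (408 − 457)/(110/√14) = -1.667
df = n − 1 = 13
Two-sided p-value ≈ 0.119
Since p ≈ 0.119 > α = 0.05, fail to reject H0; the evidence is not statistically significant.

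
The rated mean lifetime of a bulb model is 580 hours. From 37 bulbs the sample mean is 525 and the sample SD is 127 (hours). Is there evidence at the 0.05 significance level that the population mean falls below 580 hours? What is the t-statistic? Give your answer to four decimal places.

-2.6343

H0: μ = 580; H1: μ < 580 (one-sample t-test, left-tailed).
t = (x̄ − μ₀)/(s/√n) = (525 − 580)/(127/√37) = -2.6343
df = n − 1 = 36
p-value = P(T ≤ -2.6343) ≈ 0.006
Since p ≈ 0.006 < α = 0.05, reject H0; the data support H1.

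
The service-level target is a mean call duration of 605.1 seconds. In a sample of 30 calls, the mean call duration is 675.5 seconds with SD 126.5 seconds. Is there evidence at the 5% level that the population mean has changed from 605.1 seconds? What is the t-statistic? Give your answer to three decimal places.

H0: μ = 605.1; H1: μ ≠ 605.1 (one-sample t-test, two-sided).
t = (x̄ − μ₀)/(s/√n) = (675.5 − 605.1)/(126.5/√30) = 3.048
df = n − 1 = 29
Two-sided p-value ≈ 0.005
Since p ≈ 0.005 < α = 0.05, reject H0; the evidence is statistically significant.

3.048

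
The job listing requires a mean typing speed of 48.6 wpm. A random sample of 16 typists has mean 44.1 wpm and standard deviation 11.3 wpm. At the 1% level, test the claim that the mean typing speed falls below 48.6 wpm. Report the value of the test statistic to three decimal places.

H0: μ = 48.6; H1: μ < 48.6 (one-sample t-test, left-tailed).
t = (x̄ − μ₀)/(s/√n) = (44.1 − 48.6)/(11.3/√16) = -1.593
df = n − 1 = 15
p-value = P(T ≤ -1.593) ≈ 0.066
Since p ≈ 0.066 > α = 0.01, fail to reject H0; the data do not provide sufficient evidence against H0.

-1.593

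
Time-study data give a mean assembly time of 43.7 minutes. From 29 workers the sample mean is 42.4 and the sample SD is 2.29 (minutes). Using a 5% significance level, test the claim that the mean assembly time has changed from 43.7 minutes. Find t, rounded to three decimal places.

H0: μ = 43.7; H1: μ ≠ 43.7 (one-sample t-test, two-sided).
t = (x̄ − μ₀)/(s/√n) = (42.4 − 43.7)/(2.29/√29) = -3.057
df = n − 1 = 28
Two-sided p-value ≈ 0.005
Since p ≈ 0.005 < α = 0.05, reject H0; the evidence is statistically significant.

-3.057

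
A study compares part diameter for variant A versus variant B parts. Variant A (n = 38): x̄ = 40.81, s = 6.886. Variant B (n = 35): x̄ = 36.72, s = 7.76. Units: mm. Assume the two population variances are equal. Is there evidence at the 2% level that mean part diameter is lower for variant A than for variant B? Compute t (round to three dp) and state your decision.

t = 2.386; fail to reject H0

Let group 1 = variant A, group 2 = variant B. H0: μ_1 = μ_2; H1: μ_1 < μ_2 (two-sample pooled-variance t-test, left-tailed).
s_p² = [(38−1)·6.886² + (35−1)·7.76²]/(38+35−2) = 53.5469
t = (40.81 − 36.72)/√[53.5469·(1/38 + 1/35)] = 2.386
df = n₁ + n₂ − 2 = 71
p-value = P(T ≤ 2.386) ≈ 0.9901
Since p ≈ 0.9901 > α = 0.02, fail to reject H0; the data do not provide sufficient evidence against H0.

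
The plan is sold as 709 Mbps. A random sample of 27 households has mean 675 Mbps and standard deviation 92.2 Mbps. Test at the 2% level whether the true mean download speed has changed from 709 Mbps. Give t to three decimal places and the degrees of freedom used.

t = -1.916, df = 26

H0: μ = 709; H1: μ ≠ 709 (one-sample t-test, two-sided).
t = (x̄ − μ₀)/(s/√n) = (675 − 709)/(92.2/√27) = -1.916
df = n − 1 = 26
Two-sided p-value ≈ 0.066
Since p ≈ 0.066 > α = 0.02, fail to reject H0; the data do not provide sufficient evidence against H0.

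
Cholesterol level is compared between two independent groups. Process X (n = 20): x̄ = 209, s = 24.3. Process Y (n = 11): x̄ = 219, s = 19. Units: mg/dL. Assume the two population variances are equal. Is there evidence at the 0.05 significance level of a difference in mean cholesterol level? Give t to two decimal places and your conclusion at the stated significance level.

t = -1.18; fail to reject H0

Let group 1 = process X, group 2 = process Y. H0: μ_1 = μ_2; H1: μ_1 ≠ μ_2 (two-sample pooled-variance t-test, two-sided).
s_p² = [(20−1)·24.3² + (11−1)·19²]/(20+11−2) = 511.356
t = (209 − 219)/√[511.356·(1/20 + 1/11)] = -1.18
df = n₁ + n₂ − 2 = 29
Two-sided p-value ≈ 0.248
Since p ≈ 0.248 > α = 0.05, fail to reject H0; the evidence is not statistically significant.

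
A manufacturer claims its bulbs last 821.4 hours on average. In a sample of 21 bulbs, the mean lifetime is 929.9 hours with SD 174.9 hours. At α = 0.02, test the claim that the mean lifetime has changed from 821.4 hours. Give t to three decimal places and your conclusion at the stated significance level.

t = 2.843; reject H0

H0: μ = 821.4; H1: μ ≠ 821.4 (one-sample t-test, two-sided).
t = (x̄ − μ₀)/(s/√n) = (929.9 − 821.4)/(174.9/√21) = 2.843
df = n − 1 = 20
Two-sided p-value ≈ 0.010
Since p ≈ 0.010 < α = 0.02, reject H0; the data support H1.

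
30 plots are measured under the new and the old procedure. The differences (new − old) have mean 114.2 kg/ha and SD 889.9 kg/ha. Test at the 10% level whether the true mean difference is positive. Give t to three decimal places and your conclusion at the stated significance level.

H0: μ_d = 0; H1: μ_d > 0 (paired t-test on the differences, right-tailed).
t = d̄/(s_d/√n) = 114.2/(889.9/√30) = 0.703
df = n − 1 = 29
p-value = P(T ≥ 0.703) ≈ 0.244
Since p ≈ 0.244 > α = 0.1, fail to reject H0; the data do not provide sufficient evidence against H0.

t = 0.703; fail to reject H0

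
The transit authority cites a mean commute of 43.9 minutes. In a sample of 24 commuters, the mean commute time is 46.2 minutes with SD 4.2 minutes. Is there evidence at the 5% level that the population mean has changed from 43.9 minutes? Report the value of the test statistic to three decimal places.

2.683

H0: μ = 43.9; H1: μ ≠ 43.9 (one-sample t-test, two-sided).
t = (x̄ − μ₀)/(s/√n) = (46.2 − 43.9)/(4.2/√24) = 2.683
df = n − 1 = 23
Two-sided p-value ≈ 0.0133
Since p ≈ 0.0133 < α = 0.05, reject H0; the data support H1.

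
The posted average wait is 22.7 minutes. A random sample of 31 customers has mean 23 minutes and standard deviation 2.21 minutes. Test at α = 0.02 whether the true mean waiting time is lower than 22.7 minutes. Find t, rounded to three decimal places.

0.756

H0: μ = 22.7; H1: μ < 22.7 (one-sample t-test, left-tailed).
t = (x̄ − μ₀)/(s/√n) = (23 − 22.7)/(2.21/√31) = 0.756
df = n − 1 = 30
p-value = P(T ≤ 0.756) ≈ 0.772
Since p ≈ 0.772 > α = 0.02, fail to reject H0; the data do not provide sufficient evidence against H0.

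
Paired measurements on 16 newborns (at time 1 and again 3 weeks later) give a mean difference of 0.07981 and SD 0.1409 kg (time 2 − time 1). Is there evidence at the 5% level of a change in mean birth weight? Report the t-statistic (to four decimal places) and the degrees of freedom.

t = 2.2657, df = 15

H0: μ_d = 0; H1: μ_d ≠ 0 (paired t-test on the differences, two-sided).
t = d̄/(s_d/√n) = 0.07981/(0.1409/√16) = 2.2657
df = n − 1 = 15
Two-sided p-value ≈ 0.0387
Since p ≈ 0.0387 < α = 0.05, reject H0; the evidence is statistically significant.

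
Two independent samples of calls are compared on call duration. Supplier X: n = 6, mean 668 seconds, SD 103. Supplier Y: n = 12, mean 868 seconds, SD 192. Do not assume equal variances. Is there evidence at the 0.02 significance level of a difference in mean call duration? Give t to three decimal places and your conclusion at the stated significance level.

t = -2.875; reject H0

Let group 1 = supplier X, group 2 = supplier Y. H0: μ_1 = μ_2; H1: μ_1 ≠ μ_2 (Welch's two-sample t-test, two-sided).
t = (x̄_1 − x̄_2)/√(s_1²/n_1 + s_2²/n_2) = (668 − 868)/√(103²/6 + 192²/12) = -2.875
Welch–Satterthwaite df ≈ 15.79
Two-sided p-value ≈ 0.0111
Since p ≈ 0.0111 < α = 0.02, reject H0; the data support H1.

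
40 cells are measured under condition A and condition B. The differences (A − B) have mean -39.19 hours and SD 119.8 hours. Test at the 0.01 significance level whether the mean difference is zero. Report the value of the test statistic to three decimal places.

-2.069

H0: μ_d = 0; H1: μ_d ≠ 0 (paired t-test on the differences, two-sided).
t = d̄/(s_d/√n) = -39.19/(119.8/√40) = -2.069
df = n − 1 = 39
Two-sided p-value ≈ 0.0452
Since p ≈ 0.0452 > α = 0.01, fail to reject H0; the evidence is not statistically significant.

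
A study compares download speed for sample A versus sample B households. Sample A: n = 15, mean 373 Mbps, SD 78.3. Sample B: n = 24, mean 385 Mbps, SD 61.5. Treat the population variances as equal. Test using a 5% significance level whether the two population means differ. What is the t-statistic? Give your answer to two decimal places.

Let group 1 = sample A, group 2 = sample B. H0: μ_1 = μ_2; H1: μ_1 ≠ μ_2 (two-sample pooled-variance t-test, two-sided).
s_p² = [(15−1)·78.3² + (24−1)·61.5²]/(15+24−2) = 4670.92
t = (373 − 385)/√[4670.92·(1/15 + 1/24)] = -0.53
df = n₁ + n₂ − 2 = 37
Two-sided p-value ≈ 0.5969
Since p ≈ 0.5969 > α = 0.05, fail to reject H0; the evidence is not statistically significant.

-0.53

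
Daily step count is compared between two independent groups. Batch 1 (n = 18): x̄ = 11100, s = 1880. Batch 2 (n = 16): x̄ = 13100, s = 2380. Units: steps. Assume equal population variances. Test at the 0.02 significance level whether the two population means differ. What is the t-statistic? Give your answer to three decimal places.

-2.734

Let group 1 = batch 1, group 2 = batch 2. H0: μ_1 = μ_2; H1: μ_1 ≠ μ_2 (two-sample pooled-variance t-test, two-sided).
s_p² = [(18−1)·1880² + (16−1)·2380²]/(18+16−2) = 4532840
t = (11100 − 13100)/√[4532840·(1/18 + 1/16)] = -2.734
df = n₁ + n₂ − 2 = 32
Two-sided p-value ≈ 0.0101
Since p ≈ 0.0101 < α = 0.02, reject H0; the evidence is statistically significant.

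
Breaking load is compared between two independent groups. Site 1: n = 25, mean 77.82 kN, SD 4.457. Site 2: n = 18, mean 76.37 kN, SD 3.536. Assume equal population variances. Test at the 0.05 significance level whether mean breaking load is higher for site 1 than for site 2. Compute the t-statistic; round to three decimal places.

1.144

Let group 1 = site 1, group 2 = site 2. H0: μ_1 = μ_2; H1: μ_1 > μ_2 (two-sample pooled-variance t-test, right-tailed).
s_p² = [(25−1)·4.457² + (18−1)·3.536²]/(25+18−2) = 16.8125
t = (77.82 − 76.37)/√[16.8125·(1/25 + 1/18)] = 1.144
df = n₁ + n₂ − 2 = 41
p-value = P(T ≥ 1.144) ≈ 0.130
Since p ≈ 0.130 > α = 0.05, fail to reject H0; the evidence is not statistically significant.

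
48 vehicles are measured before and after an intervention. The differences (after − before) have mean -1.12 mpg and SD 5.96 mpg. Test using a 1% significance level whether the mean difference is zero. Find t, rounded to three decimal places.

H0: μ_d = 0; H1: μ_d ≠ 0 (paired t-test on the differences, two-sided).
t = d̄/(s_d/√n) = -1.12/(5.96/√48) = -1.302
df = n − 1 = 47
Two-sided p-value ≈ 0.199
Since p ≈ 0.199 > α = 0.01, fail to reject H0; the evidence is not statistically significant.

-1.302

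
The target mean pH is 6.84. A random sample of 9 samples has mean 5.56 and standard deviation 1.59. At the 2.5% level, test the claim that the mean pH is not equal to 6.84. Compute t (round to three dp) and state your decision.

t = -2.415; fail to reject H0

H0: μ = 6.84; H1: μ ≠ 6.84 (one-sample t-test, two-sided).
t = (x̄ − μ₀)/(s/√n) = (5.56 − 6.84)/(1.59/√9) = -2.415
df = n − 1 = 8
Two-sided p-value ≈ 0.0422
Since p ≈ 0.0422 > α = 0.025, fail to reject H0; the data do not provide sufficient evidence against H0.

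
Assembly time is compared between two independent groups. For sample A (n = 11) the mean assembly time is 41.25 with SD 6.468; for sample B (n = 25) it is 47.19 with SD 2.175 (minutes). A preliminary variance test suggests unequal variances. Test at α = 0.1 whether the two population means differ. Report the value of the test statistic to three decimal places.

Let group 1 = sample A, group 2 = sample B. H0: μ_1 = μ_2; H1: μ_1 ≠ μ_2 (Welch's two-sample t-test, two-sided).
t = (x̄_1 − x̄_2)/√(s_1²/n_1 + s_2²/n_2) = (41.25 − 47.19)/√(6.468²/11 + 2.175²/25) = -2.973
Welch–Satterthwaite df ≈ 11.01
Two-sided p-value ≈ 0.0127
Since p ≈ 0.0127 < α = 0.1, reject H0; the data support H1.

-2.973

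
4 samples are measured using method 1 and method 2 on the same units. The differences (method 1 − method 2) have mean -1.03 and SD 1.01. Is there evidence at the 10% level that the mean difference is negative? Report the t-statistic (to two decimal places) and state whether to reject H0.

t = -2.04; reject H0

H0: μ_d = 0; H1: μ_d < 0 (paired t-test on the differences, left-tailed).
t = d̄/(s_d/√n) = -1.03/(1.01/√4) = -2.04
df = n − 1 = 3
p-value = P(T ≤ -2.04) ≈ 0.0670
Since p ≈ 0.0670 < α = 0.1, reject H0; the data support H1.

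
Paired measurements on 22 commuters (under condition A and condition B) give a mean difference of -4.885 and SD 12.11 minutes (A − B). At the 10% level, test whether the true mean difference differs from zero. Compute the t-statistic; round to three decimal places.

-1.892

H0: μ_d = 0; H1: μ_d ≠ 0 (paired t-test on the differences, two-sided).
t = d̄/(s_d/√n) = -4.885/(12.11/√22) = -1.892
df = n − 1 = 21
Two-sided p-value ≈ 0.072
Since p ≈ 0.072 < α = 0.1, reject H0; the data support H1.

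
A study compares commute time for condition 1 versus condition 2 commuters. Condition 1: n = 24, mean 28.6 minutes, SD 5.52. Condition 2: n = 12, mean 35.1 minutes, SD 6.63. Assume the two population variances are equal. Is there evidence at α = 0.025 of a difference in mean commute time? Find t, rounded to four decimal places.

-3.1150

Let group 1 = condition 1, group 2 = condition 2. H0: μ_1 = μ_2; H1: μ_1 ≠ μ_2 (two-sample pooled-variance t-test, two-sided).
s_p² = [(24−1)·5.52² + (12−1)·6.63²]/(24+12−2) = 34.8337
t = (28.6 − 35.1)/√[34.8337·(1/24 + 1/12)] = -3.1150
df = n₁ + n₂ − 2 = 34
Two-sided p-value ≈ 0.0037
Since p ≈ 0.0037 < α = 0.025, reject H0; the evidence is statistically significant.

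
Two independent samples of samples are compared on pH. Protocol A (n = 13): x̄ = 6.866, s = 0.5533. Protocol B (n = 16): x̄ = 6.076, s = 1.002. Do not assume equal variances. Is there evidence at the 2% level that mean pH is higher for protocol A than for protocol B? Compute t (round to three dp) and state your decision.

Let group 1 = protocol A, group 2 = protocol B. H0: μ_1 = μ_2; H1: μ_1 > μ_2 (Welch's two-sample t-test, right-tailed).
t = (x̄_1 − x̄_2)/√(s_1²/n_1 + s_2²/n_2) = (6.866 − 6.076)/√(0.5533²/13 + 1.002²/16) = 2.689
Welch–Satterthwaite df ≈ 24.12
p-value = P(T ≥ 2.689) ≈ 0.006
Since p ≈ 0.006 < α = 0.02, reject H0; the data support H1.

t = 2.689; reject H0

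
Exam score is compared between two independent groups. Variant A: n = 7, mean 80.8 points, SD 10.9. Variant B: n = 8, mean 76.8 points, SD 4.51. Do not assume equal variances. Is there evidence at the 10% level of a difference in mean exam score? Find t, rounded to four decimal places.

Let group 1 = variant A, group 2 = variant B. H0: μ_1 = μ_2; H1: μ_1 ≠ μ_2 (Welch's two-sample t-test, two-sided).
t = (x̄_1 − x̄_2)/√(s_1²/n_1 + s_2²/n_2) = (80.8 − 76.8)/√(10.9²/7 + 4.51²/8) = 0.9055
Welch–Satterthwaite df ≈ 7.78
Two-sided p-value ≈ 0.392
Since p ≈ 0.392 > α = 0.1, fail to reject H0; the evidence is not statistically significant.

0.9055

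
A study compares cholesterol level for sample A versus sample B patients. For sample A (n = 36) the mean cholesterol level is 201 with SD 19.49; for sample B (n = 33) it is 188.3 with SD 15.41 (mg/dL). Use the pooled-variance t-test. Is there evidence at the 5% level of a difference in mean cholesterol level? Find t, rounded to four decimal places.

Let group 1 = sample A, group 2 = sample B. H0: μ_1 = μ_2; H1: μ_1 ≠ μ_2 (two-sample pooled-variance t-test, two-sided).
s_p² = [(36−1)·19.49² + (33−1)·15.41²]/(36+33−2) = 311.852
t = (201 − 188.3)/√[311.852·(1/36 + 1/33)] = 2.9841
df = n₁ + n₂ − 2 = 67
Two-sided p-value ≈ 0.004
Since p ≈ 0.004 < α = 0.05, reject H0; the evidence is statistically significant.

2.9841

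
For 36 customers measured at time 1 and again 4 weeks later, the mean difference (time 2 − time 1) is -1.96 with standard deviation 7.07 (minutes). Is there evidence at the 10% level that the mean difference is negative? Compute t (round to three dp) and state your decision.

H0: μ_d = 0; H1: μ_d < 0 (paired t-test on the differences, left-tailed).
t = d̄/(s_d/√n) = -1.96/(7.07/√36) = -1.663
df = n − 1 = 35
p-value = P(T ≤ -1.663) ≈ 0.0526
Since p ≈ 0.0526 < α = 0.1, reject H0; the evidence is statistically significant.

t = -1.663; reject H0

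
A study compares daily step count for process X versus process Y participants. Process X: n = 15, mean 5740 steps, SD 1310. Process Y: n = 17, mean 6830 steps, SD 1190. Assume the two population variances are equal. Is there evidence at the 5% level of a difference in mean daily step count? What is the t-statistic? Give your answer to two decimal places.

Let group 1 = process X, group 2 = process Y. H0: μ_1 = μ_2; H1: μ_1 ≠ μ_2 (two-sample pooled-variance t-test, two-sided).
s_p² = [(15−1)·1310² + (17−1)·1190²]/(15+17−2) = 1556100
t = (5740 − 6830)/√[1556100·(1/15 + 1/17)] = -2.47
df = n₁ + n₂ − 2 = 30
Two-sided p-value ≈ 0.0196
Since p ≈ 0.0196 < α = 0.05, reject H0; the data support H1.

-2.47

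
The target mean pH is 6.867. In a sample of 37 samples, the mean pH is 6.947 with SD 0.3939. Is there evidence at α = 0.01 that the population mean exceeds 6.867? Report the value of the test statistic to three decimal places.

H0: μ = 6.867; H1: μ > 6.867 (one-sample t-test, right-tailed).
t = (x̄ − μ₀)/(s/√n) = (6.947 − 6.867)/(0.3939/√37) = 1.235
df = n − 1 = 36
p-value = P(T ≥ 1.235) ≈ 0.1123
Since p ≈ 0.1123 > α = 0.01, fail to reject H0; the evidence is not statistically significant.

1.235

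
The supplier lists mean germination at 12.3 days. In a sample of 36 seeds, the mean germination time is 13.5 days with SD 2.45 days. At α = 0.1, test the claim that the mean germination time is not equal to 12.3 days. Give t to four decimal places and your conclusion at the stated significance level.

H0: μ = 12.3; H1: μ ≠ 12.3 (one-sample t-test, two-sided).
t = (x̄ − μ₀)/(s/√n) = (13.5 − 12.3)/(2.45/√36) = 2.9388
df = n − 1 = 35
Two-sided p-value ≈ 0.006
Since p ≈ 0.006 < α = 0.1, reject H0; the evidence is statistically significant.

t = 2.9388; reject H0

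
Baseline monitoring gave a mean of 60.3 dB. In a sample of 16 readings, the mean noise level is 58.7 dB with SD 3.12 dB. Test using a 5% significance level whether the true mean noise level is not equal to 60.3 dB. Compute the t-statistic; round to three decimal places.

H0: μ = 60.3; H1: μ ≠ 60.3 (one-sample t-test, two-sided).
t = (x̄ − μ₀)/(s/√n) = (58.7 − 60.3)/(3.12/√16) = -2.051
df = n − 1 = 15
Two-sided p-value ≈ 0.058
Since p ≈ 0.058 > α = 0.05, fail to reject H0; the evidence is not statistically significant.

-2.051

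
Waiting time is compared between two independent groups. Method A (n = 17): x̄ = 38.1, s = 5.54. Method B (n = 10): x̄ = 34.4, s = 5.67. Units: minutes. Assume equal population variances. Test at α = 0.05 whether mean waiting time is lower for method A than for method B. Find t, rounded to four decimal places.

1.6617

Let group 1 = method A, group 2 = method B. H0: μ_1 = μ_2; H1: μ_1 < μ_2 (two-sample pooled-variance t-test, left-tailed).
s_p² = [(17−1)·5.54² + (10−1)·5.67²]/(17+10−2) = 31.2162
t = (38.1 − 34.4)/√[31.2162·(1/17 + 1/10)] = 1.6617
df = n₁ + n₂ − 2 = 25
p-value = P(T ≤ 1.6617) ≈ 0.945
Since p ≈ 0.945 > α = 0.05, fail to reject H0; the data do not provide sufficient evidence against H0.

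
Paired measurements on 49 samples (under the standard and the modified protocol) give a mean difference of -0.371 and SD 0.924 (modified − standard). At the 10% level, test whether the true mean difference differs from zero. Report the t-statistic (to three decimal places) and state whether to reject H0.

t = -2.811; reject H0

H0: μ_d = 0; H1: μ_d ≠ 0 (paired t-test on the differences, two-sided).
t = d̄/(s_d/√n) = -0.371/(0.924/√49) = -2.811
df = n − 1 = 48
Two-sided p-value ≈ 0.0071
Since p ≈ 0.0071 < α = 0.1, reject H0; the data support H1.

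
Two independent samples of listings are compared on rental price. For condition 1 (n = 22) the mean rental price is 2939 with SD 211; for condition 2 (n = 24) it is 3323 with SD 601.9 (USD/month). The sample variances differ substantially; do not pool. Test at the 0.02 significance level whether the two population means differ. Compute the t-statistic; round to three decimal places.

Let group 1 = condition 1, group 2 = condition 2. H0: μ_1 = μ_2; H1: μ_1 ≠ μ_2 (Welch's two-sample t-test, two-sided).
t = (x̄_1 − x̄_2)/√(s_1²/n_1 + s_2²/n_2) = (2939 − 3323)/√(211²/22 + 601.9²/24) = -2.935
Welch–Satterthwaite df ≈ 29.01
Two-sided p-value ≈ 0.006
Since p ≈ 0.006 < α = 0.02, reject H0; the evidence is statistically significant.

-2.935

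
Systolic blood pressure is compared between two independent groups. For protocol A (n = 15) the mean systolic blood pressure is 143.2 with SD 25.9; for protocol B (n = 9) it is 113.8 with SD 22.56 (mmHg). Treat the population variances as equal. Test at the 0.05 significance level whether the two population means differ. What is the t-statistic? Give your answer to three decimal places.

2.819

Let group 1 = protocol A, group 2 = protocol B. H0: μ_1 = μ_2; H1: μ_1 ≠ μ_2 (two-sample pooled-variance t-test, two-sided).
s_p² = [(15−1)·25.9² + (9−1)·22.56²]/(15+9−2) = 611.953
t = (143.2 − 113.8)/√[611.953·(1/15 + 1/9)] = 2.819
df = n₁ + n₂ − 2 = 22
Two-sided p-value ≈ 0.010
Since p ≈ 0.010 < α = 0.05, reject H0; the evidence is statistically significant.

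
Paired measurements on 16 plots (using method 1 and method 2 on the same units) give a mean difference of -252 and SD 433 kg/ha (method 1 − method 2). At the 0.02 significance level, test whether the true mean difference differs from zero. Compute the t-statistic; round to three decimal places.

H0: μ_d = 0; H1: μ_d ≠ 0 (paired t-test on the differences, two-sided).
t = d̄/(s_d/√n) = -252/(433/√16) = -2.328
df = n − 1 = 15
Two-sided p-value ≈ 0.0343
Since p ≈ 0.0343 > α = 0.02, fail to reject H0; the evidence is not statistically significant.

-2.328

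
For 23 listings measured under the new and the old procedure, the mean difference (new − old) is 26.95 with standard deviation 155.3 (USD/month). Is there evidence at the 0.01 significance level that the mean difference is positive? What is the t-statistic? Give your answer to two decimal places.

0.83

H0: μ_d = 0; H1: μ_d > 0 (paired t-test on the differences, right-tailed).
t = d̄/(s_d/√n) = 26.95/(155.3/√23) = 0.83
df = n − 1 = 22
p-value = P(T ≥ 0.83) ≈ 0.207
Since p ≈ 0.207 > α = 0.01, fail to reject H0; the data do not provide sufficient evidence against H0.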